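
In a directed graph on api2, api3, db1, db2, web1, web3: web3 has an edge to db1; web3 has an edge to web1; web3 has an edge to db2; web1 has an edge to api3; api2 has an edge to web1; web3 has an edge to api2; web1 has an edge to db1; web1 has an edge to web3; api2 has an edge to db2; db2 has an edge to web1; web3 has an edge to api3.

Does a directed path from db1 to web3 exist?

db1 has no outgoing edges, so nothing is reachable from it.

No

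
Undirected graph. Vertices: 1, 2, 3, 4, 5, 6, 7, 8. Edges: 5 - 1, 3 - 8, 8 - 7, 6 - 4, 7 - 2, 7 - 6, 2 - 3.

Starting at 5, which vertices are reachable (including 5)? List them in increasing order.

1, 5

Start at 5.
Its neighbours: 1.
Nothing further is reachable.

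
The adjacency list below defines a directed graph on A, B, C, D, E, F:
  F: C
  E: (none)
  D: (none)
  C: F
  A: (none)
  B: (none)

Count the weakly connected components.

From A: component {A}.
From B: component {B}.
From C: component {C, F}.
From D: component {D}.
From E: component {E}.
That's 5 components.

5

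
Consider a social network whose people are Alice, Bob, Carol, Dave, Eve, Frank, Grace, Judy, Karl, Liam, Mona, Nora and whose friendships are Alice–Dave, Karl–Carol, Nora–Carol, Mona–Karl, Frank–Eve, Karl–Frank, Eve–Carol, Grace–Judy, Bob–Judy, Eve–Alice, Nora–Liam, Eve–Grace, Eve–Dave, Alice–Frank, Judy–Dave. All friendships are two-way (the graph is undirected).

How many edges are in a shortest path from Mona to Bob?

Distance 0: Mona.
Distance 1: Karl.
Distance 2: Carol, Frank.
Distance 3: Alice, Eve, Nora.
Distance 4: Dave, Grace, Liam.
Distance 5: Judy.
Distance 6: Bob — contains Bob.

6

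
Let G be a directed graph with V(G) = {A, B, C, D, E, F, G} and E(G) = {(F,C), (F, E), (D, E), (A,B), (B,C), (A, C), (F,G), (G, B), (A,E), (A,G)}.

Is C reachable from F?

Yes

Explore from F.
Distance 1: reach C, E, G.
Found C.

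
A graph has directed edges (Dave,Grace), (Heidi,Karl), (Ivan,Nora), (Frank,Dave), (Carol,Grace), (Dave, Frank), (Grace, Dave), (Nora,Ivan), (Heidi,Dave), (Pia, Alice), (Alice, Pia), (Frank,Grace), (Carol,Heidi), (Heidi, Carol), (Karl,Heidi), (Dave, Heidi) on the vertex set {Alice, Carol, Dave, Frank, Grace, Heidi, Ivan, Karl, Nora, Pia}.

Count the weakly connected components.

3

From Alice: component {Alice, Pia}.
From Carol: component {Carol, Dave, Frank, Grace, Heidi, Karl}.
From Ivan: component {Ivan, Nora}.
That's 3 components.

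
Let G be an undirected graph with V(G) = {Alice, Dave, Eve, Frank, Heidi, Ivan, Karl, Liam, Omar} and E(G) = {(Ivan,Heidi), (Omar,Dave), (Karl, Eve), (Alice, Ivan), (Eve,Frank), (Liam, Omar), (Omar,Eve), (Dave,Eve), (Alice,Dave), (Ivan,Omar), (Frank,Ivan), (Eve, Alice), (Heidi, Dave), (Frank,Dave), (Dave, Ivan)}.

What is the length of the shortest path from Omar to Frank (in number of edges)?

2

Distance 0: Omar.
Distance 1: Dave, Eve, Ivan, Liam.
Distance 2: Alice, Frank, Heidi, Karl — contains Frank.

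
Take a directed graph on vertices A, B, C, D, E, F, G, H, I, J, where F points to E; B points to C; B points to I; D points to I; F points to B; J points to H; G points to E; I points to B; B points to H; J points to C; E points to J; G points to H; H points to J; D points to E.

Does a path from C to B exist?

No

C has no outgoing edges, so nothing is reachable from it.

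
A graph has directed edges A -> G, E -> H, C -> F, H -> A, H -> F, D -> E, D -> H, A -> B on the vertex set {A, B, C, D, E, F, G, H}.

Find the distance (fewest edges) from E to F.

2

Distance 0: E.
Distance 1: H.
Distance 2: A, F — contains F.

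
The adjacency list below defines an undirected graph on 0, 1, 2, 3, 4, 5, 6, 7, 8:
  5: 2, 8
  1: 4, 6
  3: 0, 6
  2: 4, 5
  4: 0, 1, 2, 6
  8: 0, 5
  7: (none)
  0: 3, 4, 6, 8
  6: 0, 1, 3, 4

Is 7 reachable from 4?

Explore from 4.
Distance 1: reach 0, 1, 2, 6.
Distance 2: reach 3, 5, 8.
The search is exhausted without reaching 7; it lies in a different component.

No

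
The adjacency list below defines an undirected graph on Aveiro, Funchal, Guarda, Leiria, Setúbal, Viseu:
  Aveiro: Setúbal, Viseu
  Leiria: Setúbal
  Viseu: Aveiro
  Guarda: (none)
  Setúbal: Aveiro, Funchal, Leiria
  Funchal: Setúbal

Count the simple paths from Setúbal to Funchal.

Setúbal–Funchal

1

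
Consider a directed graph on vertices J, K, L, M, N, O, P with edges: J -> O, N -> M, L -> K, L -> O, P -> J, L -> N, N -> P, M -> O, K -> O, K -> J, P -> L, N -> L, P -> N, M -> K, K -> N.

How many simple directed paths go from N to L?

N→L
N→P→L

2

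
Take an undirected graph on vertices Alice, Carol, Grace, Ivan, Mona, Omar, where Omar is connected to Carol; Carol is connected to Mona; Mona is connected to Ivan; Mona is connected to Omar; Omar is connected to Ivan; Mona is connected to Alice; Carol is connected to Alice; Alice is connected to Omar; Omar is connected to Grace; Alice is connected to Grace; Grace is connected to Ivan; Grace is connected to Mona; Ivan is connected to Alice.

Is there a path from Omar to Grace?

Explore from Omar.
Distance 1: reach Alice, Carol, Grace, Ivan, Mona.
Found Grace.

Yes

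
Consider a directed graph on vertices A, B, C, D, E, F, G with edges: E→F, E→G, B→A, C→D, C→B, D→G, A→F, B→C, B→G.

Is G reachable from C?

Explore from C.
Distance 1: reach B, D.
Distance 2: reach A, G.
Found G.

Yes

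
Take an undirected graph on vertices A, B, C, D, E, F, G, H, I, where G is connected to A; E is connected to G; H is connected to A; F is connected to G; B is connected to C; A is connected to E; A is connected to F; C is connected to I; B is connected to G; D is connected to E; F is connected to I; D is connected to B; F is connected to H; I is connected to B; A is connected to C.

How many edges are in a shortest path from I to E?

Distance 0: I.
Distance 1: B, C, F.
Distance 2: A, D, G, H.
Distance 3: E — contains E.

3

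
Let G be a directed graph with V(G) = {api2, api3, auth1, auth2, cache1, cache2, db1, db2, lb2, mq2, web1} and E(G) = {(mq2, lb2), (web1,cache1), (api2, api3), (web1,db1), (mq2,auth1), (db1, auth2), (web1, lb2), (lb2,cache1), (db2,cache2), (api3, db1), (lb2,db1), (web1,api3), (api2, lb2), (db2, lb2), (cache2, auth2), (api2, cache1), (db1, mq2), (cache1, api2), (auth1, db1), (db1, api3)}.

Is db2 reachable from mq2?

Explore from mq2.
Distance 1: reach auth1, lb2.
Distance 2: reach cache1, db1.
Distance 3: reach api2, api3, auth2.
The search from mq2 is exhausted; no directed path reaches db2.

No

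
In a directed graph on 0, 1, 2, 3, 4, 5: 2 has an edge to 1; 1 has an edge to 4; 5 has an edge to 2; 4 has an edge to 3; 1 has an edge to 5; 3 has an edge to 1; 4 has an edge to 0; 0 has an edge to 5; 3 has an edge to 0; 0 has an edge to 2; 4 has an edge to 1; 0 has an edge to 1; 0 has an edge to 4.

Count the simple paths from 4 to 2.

4→0→1→5→2
4→0→2
4→0→5→2
4→1→5→2
4→3→0→1→5→2
4→3→0→2
4→3→0→5→2
4→3→1→5→2

8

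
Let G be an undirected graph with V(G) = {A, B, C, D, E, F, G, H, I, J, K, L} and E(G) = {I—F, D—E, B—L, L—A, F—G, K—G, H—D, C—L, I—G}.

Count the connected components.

4

From A: component {A, B, C, L}.
From D: component {D, E, H}.
From F: component {F, G, I, K}.
From J: component {J}.
That's 4 components.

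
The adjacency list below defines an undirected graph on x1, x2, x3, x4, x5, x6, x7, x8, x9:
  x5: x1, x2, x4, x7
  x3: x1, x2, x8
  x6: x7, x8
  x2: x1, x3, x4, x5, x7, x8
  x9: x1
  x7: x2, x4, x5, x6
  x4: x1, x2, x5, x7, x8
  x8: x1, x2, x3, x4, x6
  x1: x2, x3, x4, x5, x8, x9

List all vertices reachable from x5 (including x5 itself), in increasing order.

Start at x5.
Its neighbours: x1, x2, x4, x7.
Then their neighbours: x3, x6, x8, x9.
Every vertex is now reached.

x1, x2, x3, x4, x5, x6, x7, x8, x9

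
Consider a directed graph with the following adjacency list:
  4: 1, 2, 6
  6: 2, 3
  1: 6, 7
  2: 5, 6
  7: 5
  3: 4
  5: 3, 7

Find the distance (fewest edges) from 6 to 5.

2

Distance 0: 6.
Distance 1: 2, 3.
Distance 2: 4, 5 — contains 5.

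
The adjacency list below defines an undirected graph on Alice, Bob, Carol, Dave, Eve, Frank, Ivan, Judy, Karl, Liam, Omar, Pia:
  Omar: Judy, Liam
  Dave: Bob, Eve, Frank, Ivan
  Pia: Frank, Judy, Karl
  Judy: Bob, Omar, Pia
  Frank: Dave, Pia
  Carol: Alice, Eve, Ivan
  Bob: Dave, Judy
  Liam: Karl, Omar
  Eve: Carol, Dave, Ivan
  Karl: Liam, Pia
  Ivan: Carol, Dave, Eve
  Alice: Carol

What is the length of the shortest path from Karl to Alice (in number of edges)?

Distance 0: Karl.
Distance 1: Liam, Pia.
Distance 2: Frank, Judy, Omar.
Distance 3: Bob, Dave.
Distance 4: Eve, Ivan.
Distance 5: Carol.
Distance 6: Alice — contains Alice.

6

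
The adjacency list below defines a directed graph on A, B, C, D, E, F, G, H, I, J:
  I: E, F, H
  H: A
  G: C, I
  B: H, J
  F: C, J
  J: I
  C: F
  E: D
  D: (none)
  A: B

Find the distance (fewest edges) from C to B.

Distance 0: C.
Distance 1: F.
Distance 2: J.
Distance 3: I.
Distance 4: E, H.
Distance 5: A, D.
Distance 6: B — contains B.

6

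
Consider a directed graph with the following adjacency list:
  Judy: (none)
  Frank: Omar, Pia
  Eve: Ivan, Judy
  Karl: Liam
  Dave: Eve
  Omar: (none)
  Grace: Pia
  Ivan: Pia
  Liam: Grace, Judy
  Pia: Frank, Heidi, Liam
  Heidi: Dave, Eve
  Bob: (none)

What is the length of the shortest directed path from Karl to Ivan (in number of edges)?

Distance 0: Karl.
Distance 1: Liam.
Distance 2: Grace, Judy.
Distance 3: Pia.
Distance 4: Frank, Heidi.
Distance 5: Dave, Eve, Omar.
Distance 6: Ivan — contains Ivan.

6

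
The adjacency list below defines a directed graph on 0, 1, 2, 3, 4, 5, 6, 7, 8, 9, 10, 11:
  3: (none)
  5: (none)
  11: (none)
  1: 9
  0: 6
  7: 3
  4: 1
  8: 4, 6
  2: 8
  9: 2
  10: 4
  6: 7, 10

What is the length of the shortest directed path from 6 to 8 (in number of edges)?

6

Distance 0: 6.
Distance 1: 7, 10.
Distance 2: 3, 4.
Distance 3: 1.
Distance 4: 9.
Distance 5: 2.
Distance 6: 8 — contains 8.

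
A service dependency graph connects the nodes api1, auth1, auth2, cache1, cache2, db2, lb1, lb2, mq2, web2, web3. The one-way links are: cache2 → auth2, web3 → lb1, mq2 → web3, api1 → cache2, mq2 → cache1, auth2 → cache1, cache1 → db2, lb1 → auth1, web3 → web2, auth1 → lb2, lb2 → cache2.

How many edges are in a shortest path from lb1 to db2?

6

Distance 0: lb1.
Distance 1: auth1.
Distance 2: lb2.
Distance 3: cache2.
Distance 4: auth2.
Distance 5: cache1.
Distance 6: db2 — contains db2.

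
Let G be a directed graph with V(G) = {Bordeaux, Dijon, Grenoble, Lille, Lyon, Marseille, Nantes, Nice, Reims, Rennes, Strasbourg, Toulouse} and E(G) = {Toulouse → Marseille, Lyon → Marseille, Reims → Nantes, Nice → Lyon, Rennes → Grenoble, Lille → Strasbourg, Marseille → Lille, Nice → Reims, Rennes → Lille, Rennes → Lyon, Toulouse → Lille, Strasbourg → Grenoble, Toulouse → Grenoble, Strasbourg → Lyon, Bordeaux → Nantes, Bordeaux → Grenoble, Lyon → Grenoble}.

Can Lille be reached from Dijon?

No

Dijon has no outgoing edges, so nothing is reachable from it.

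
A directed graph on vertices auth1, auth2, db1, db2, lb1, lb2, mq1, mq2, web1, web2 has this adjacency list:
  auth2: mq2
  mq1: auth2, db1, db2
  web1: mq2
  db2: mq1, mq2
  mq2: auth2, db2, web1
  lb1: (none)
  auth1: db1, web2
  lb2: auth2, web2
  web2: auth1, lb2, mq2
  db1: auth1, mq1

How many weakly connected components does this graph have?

2

From auth1: component {auth1, auth2, db1, db2, lb2, mq1, mq2, web1, web2}.
From lb1: component {lb1}.
That's 2 components.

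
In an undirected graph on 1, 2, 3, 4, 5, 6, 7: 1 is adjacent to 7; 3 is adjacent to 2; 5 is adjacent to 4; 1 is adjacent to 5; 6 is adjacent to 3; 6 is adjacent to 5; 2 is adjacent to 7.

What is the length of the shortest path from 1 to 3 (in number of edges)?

3

Distance 0: 1.
Distance 1: 5, 7.
Distance 2: 2, 4, 6.
Distance 3: 3 — contains 3.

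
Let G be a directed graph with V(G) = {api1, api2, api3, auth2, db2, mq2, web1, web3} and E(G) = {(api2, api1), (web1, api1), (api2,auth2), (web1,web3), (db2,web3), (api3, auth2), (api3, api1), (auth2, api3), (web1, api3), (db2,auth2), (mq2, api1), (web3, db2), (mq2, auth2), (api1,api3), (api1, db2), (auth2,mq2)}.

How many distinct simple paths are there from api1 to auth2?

api1→api3→auth2
api1→db2→auth2

2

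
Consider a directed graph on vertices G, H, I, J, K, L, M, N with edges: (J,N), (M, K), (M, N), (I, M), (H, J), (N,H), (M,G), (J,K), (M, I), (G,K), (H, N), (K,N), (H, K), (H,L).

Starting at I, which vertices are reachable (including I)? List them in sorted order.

G, H, I, J, K, L, M, N

Start at I.
Its neighbours: M.
Then their neighbours: G, K, N.
Then next layer: H.
Then next layer: J, L.
Every vertex is now reached.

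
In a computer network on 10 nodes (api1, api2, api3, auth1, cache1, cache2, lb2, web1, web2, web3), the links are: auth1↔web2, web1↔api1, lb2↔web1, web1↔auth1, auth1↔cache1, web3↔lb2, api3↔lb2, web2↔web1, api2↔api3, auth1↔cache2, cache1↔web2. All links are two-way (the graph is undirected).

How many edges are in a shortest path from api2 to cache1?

Distance 0: api2.
Distance 1: api3.
Distance 2: lb2.
Distance 3: web1, web3.
Distance 4: api1, auth1, web2.
Distance 5: cache1, cache2 — contains cache1.

5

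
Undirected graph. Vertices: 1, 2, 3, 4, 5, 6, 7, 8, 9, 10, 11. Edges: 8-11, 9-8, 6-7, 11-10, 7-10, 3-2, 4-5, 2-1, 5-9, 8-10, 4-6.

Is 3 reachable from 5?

Explore from 5.
Distance 1: reach 4, 9.
Distance 2: reach 6, 8.
Distance 3: reach 7, 10, 11.
The search is exhausted without reaching 3; it lies in a different component.

No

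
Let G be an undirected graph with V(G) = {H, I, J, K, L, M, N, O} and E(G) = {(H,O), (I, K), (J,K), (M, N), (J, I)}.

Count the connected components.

From H: component {H, O}.
From I: component {I, J, K}.
From L: component {L}.
From M: component {M, N}.
That's 4 components.

4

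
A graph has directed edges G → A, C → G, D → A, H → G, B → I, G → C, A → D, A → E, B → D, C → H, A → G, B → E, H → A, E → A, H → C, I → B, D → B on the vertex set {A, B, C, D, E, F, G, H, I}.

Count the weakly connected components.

From A: component {A, B, C, D, E, G, H, I}.
From F: component {F}.
That's 2 components.

2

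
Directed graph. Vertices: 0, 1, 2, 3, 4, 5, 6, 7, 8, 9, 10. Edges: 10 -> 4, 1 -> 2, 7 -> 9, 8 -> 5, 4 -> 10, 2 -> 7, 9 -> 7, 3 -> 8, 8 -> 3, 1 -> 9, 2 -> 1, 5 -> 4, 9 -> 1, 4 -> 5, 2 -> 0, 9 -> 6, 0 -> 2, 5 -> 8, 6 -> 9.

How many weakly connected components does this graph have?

2

From 0: component {0, 1, 2, 6, 7, 9}.
From 3: component {3, 4, 5, 8, 10}.
That's 2 components.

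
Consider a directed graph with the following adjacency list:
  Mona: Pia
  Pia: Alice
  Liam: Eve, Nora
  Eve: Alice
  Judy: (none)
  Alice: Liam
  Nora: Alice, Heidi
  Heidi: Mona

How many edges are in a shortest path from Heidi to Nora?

Distance 0: Heidi.
Distance 1: Mona.
Distance 2: Pia.
Distance 3: Alice.
Distance 4: Liam.
Distance 5: Eve, Nora — contains Nora.

5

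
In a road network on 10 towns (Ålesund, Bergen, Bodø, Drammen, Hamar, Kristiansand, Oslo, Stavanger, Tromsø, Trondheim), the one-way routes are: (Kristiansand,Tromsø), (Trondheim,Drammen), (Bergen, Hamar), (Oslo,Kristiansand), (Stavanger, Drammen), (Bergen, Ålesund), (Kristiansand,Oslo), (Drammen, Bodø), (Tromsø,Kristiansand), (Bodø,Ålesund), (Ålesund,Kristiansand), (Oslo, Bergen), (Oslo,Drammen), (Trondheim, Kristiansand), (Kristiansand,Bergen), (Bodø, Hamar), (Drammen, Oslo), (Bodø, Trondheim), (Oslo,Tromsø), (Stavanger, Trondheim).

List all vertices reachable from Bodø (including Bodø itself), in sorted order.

Ålesund, Bergen, Bodø, Drammen, Hamar, Kristiansand, Oslo, Tromsø, Trondheim

Start at Bodø.
Its neighbours: Ålesund, Hamar, Trondheim.
Then their neighbours: Drammen, Kristiansand.
Then next layer: Bergen, Oslo, Tromsø.
Nothing further is reachable.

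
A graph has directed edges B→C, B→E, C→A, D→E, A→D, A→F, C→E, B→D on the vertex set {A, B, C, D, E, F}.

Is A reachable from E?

E has no outgoing edges, so nothing is reachable from it.

No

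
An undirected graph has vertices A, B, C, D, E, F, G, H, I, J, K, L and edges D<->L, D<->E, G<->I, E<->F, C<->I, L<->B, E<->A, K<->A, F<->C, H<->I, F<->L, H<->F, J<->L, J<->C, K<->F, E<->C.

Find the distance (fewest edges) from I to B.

4

Distance 0: I.
Distance 1: C, G, H.
Distance 2: E, F, J.
Distance 3: A, D, K, L.
Distance 4: B — contains B.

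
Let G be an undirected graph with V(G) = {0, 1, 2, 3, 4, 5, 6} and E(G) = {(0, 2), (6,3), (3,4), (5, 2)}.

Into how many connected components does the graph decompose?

From 0: component {0, 2, 5}.
From 1: component {1}.
From 3: component {3, 4, 6}.
That's 3 components.

3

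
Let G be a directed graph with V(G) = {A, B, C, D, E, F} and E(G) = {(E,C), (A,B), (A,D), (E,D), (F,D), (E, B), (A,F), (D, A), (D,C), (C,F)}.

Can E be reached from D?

No

Explore from D.
Distance 1: reach A, C.
Distance 2: reach B, F.
The search from D is exhausted; no directed path reaches E.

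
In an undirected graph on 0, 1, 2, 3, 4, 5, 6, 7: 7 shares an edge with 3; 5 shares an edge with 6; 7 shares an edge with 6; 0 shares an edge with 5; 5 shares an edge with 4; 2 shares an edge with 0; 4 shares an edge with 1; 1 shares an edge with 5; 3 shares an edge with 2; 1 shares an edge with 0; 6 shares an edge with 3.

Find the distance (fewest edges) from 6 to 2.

2

Distance 0: 6.
Distance 1: 3, 5, 7.
Distance 2: 0, 1, 2, 4 — contains 2.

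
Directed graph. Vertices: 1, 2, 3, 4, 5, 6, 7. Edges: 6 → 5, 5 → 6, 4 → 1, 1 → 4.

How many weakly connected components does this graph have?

5

From 1: component {1, 4}.
From 2: component {2}.
From 3: component {3}.
From 5: component {5, 6}.
From 7: component {7}.
That's 5 components.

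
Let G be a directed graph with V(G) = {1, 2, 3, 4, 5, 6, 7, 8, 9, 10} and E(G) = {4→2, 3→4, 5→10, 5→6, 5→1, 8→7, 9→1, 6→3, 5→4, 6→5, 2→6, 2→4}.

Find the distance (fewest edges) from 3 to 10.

5

Distance 0: 3.
Distance 1: 4.
Distance 2: 2.
Distance 3: 6.
Distance 4: 5.
Distance 5: 1, 10 — contains 10.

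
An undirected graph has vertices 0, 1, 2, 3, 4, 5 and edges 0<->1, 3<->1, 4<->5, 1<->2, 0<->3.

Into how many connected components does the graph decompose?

From 0: component {0, 1, 2, 3}.
From 4: component {4, 5}.
That's 2 components.

2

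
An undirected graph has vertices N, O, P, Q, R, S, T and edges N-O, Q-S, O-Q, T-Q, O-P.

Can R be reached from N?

Explore from N.
Distance 1: reach O.
Distance 2: reach P, Q.
Distance 3: reach S, T.
The search is exhausted without reaching R; it lies in a different component.

No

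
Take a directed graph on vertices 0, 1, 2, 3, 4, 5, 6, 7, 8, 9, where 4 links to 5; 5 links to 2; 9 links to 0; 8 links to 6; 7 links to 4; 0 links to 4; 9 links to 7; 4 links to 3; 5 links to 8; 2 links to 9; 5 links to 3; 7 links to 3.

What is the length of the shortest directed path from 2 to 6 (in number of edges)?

6

Distance 0: 2.
Distance 1: 9.
Distance 2: 0, 7.
Distance 3: 3, 4.
Distance 4: 5.
Distance 5: 8.
Distance 6: 6 — contains 6.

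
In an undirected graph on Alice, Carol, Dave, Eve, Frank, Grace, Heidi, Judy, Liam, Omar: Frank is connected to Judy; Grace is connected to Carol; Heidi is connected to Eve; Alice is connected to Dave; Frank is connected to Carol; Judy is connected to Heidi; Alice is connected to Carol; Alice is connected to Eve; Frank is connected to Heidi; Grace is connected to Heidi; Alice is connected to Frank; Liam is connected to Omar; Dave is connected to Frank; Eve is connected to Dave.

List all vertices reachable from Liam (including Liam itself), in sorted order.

Start at Liam.
Its neighbours: Omar.
Nothing further is reachable.

Liam, Omar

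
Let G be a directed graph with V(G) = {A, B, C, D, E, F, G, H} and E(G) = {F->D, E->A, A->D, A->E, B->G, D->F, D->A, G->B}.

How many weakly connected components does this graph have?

4

From A: component {A, D, E, F}.
From B: component {B, G}.
From C: component {C}.
From H: component {H}.
That's 4 components.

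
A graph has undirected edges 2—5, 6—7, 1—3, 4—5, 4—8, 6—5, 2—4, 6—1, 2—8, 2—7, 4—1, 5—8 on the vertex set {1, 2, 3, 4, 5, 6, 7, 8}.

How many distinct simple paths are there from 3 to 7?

3–1–4–2–5–6–7
3–1–4–2–7
3–1–4–2–8–5–6–7
3–1–4–5–2–7
3–1–4–5–6–7
3–1–4–5–8–2–7
3–1–4–8–2–5–6–7
3–1–4–8–2–7
... and 8 more.

16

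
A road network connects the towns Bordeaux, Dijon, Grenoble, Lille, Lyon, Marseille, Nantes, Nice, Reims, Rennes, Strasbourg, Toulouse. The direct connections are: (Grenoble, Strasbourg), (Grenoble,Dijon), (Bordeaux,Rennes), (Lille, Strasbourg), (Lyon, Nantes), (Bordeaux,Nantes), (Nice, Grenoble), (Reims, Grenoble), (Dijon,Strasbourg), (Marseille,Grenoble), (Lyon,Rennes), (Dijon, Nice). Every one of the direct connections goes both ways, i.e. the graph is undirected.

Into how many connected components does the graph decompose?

3

From Bordeaux: component {Bordeaux, Lyon, Nantes, Rennes}.
From Dijon: component {Dijon, Grenoble, Lille, Marseille, Nice, Reims, Strasbourg}.
From Toulouse: component {Toulouse}.
That's 3 components.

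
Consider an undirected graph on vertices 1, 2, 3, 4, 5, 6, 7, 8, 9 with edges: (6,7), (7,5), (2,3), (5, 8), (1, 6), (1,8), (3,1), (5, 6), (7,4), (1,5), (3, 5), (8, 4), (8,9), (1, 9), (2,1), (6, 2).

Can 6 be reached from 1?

Explore from 1.
Distance 1: reach 2, 3, 5, 6, 8, 9.
Found 6.

Yes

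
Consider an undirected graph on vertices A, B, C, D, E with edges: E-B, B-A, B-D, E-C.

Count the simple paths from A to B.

1

A–B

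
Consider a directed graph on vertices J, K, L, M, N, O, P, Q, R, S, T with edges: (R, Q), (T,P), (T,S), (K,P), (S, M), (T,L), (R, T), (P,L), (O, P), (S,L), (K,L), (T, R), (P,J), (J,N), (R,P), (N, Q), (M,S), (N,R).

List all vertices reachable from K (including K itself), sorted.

J, K, L, M, N, P, Q, R, S, T

Start at K.
Its neighbours: L, P.
Then their neighbours: J.
Then next layer: N.
Then next layer: Q, R.
Then next layer: T.
Then next layer: S.
Then next layer: M.
Nothing further is reachable.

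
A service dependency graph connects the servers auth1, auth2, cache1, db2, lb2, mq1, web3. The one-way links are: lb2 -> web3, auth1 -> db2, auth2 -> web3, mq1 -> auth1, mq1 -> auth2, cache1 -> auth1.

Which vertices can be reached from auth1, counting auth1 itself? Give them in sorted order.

auth1, db2

Start at auth1.
Its neighbours: db2.
Nothing further is reachable.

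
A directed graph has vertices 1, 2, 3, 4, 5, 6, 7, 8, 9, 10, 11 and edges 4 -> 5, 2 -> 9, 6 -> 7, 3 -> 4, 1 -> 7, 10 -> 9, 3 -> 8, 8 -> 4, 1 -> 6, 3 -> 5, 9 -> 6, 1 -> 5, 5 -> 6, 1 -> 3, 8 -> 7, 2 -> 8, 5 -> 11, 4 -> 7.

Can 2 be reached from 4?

Explore from 4.
Distance 1: reach 5, 7.
Distance 2: reach 6, 11.
The search from 4 is exhausted; no directed path reaches 2.

No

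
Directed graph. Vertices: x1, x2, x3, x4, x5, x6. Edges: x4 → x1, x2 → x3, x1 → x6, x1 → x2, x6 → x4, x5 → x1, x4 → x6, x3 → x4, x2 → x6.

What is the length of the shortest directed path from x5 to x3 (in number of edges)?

3

Distance 0: x5.
Distance 1: x1.
Distance 2: x2, x6.
Distance 3: x3, x4 — contains x3.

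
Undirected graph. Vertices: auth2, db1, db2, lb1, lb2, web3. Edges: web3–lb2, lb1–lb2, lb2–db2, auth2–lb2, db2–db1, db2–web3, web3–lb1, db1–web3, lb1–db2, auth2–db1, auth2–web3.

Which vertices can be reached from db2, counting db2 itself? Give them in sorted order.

auth2, db1, db2, lb1, lb2, web3

Start at db2.
Its neighbours: db1, lb1, lb2, web3.
Then their neighbours: auth2.
Every vertex is now reached.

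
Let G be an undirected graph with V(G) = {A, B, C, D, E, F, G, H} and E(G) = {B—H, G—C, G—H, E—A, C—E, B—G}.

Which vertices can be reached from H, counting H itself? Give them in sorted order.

Start at H.
Its neighbours: B, G.
Then their neighbours: C.
Then next layer: E.
Then next layer: A.
Nothing further is reachable.

A, B, C, E, G, H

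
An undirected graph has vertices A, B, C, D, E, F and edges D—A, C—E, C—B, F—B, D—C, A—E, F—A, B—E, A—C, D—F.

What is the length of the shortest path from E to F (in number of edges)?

2

Distance 0: E.
Distance 1: A, B, C.
Distance 2: D, F — contains F.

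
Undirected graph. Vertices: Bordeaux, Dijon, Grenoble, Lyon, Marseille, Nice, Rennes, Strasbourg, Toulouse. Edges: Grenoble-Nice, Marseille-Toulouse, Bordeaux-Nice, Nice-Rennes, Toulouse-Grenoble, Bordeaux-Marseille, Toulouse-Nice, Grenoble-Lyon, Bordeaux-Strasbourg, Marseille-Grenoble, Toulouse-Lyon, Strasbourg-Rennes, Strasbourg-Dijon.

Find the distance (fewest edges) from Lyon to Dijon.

Distance 0: Lyon.
Distance 1: Grenoble, Toulouse.
Distance 2: Marseille, Nice.
Distance 3: Bordeaux, Rennes.
Distance 4: Strasbourg.
Distance 5: Dijon — contains Dijon.

5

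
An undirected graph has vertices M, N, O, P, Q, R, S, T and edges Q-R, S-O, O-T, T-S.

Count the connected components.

From M: component {M}.
From N: component {N}.
From O: component {O, S, T}.
From P: component {P}.
From Q: component {Q, R}.
That's 5 components.

5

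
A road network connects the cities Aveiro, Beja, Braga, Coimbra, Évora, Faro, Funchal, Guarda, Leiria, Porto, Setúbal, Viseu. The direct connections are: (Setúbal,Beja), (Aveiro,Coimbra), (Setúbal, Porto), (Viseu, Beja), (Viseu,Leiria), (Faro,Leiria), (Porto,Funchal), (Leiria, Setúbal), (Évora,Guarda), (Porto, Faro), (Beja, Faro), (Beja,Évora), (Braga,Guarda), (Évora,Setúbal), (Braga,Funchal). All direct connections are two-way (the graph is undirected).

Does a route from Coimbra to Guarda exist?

Explore from Coimbra.
Distance 1: reach Aveiro.
The search is exhausted without reaching Guarda; it lies in a different component.

No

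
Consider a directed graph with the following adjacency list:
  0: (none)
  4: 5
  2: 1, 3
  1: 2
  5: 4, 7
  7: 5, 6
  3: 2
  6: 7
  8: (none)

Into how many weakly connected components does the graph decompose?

From 0: component {0}.
From 1: component {1, 2, 3}.
From 4: component {4, 5, 6, 7}.
From 8: component {8}.
That's 4 components.

4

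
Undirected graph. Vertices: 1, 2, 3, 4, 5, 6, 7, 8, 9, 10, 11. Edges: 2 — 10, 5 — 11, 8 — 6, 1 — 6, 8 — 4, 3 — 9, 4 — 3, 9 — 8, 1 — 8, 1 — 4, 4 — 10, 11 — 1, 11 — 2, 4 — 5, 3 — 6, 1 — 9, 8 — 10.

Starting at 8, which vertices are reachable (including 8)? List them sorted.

1, 2, 3, 4, 5, 6, 8, 9, 10, 11

Start at 8.
Its neighbours: 1, 4, 6, 9, 10.
Then their neighbours: 2, 3, 5, 11.
Nothing further is reachable.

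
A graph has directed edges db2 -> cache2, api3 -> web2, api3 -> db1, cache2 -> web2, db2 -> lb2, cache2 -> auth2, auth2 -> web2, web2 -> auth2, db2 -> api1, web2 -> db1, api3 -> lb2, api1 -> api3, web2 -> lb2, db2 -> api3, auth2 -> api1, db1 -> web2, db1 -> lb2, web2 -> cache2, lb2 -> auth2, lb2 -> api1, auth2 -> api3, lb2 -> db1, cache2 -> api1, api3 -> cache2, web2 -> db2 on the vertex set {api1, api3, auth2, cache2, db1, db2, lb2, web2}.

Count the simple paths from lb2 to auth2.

14

lb2→api1→api3→cache2→auth2
lb2→api1→api3→cache2→web2→auth2
lb2→api1→api3→db1→web2→auth2
lb2→api1→api3→db1→web2→cache2→auth2
lb2→api1→api3→db1→web2→db2→cache2→auth2
lb2→api1→api3→web2→auth2
lb2→api1→api3→web2→cache2→auth2
lb2→api1→api3→web2→db2→cache2→auth2
lb2→auth2
lb2→db1→web2→auth2
lb2→db1→web2→cache2→auth2
lb2→db1→web2→db2→api1→api3→cache2→auth2
lb2→db1→web2→db2→api3→cache2→auth2
lb2→db1→web2→db2→cache2→auth2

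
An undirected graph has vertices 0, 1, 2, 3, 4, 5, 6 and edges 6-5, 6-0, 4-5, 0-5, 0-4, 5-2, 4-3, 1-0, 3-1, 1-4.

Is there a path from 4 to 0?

Explore from 4.
Distance 1: reach 0, 1, 3, 5.
Found 0.

Yes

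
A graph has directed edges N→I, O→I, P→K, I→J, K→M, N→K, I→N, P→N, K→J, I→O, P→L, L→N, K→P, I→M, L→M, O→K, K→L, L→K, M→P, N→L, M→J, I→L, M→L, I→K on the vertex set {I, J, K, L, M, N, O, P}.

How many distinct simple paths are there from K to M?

8

K→L→M
K→L→N→I→M
K→M
K→P→L→M
K→P→L→N→I→M
K→P→N→I→L→M
K→P→N→I→M
K→P→N→L→M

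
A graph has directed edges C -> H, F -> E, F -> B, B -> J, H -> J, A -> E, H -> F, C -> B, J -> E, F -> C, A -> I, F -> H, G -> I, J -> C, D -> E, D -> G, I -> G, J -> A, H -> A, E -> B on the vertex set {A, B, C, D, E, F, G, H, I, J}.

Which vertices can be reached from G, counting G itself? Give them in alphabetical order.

G, I

Start at G.
Its neighbours: I.
Nothing further is reachable.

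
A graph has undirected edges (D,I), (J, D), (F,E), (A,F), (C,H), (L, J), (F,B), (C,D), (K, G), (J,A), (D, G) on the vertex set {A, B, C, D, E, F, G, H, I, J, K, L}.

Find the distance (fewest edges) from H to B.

Distance 0: H.
Distance 1: C.
Distance 2: D.
Distance 3: G, I, J.
Distance 4: A, K, L.
Distance 5: F.
Distance 6: B, E — contains B.

6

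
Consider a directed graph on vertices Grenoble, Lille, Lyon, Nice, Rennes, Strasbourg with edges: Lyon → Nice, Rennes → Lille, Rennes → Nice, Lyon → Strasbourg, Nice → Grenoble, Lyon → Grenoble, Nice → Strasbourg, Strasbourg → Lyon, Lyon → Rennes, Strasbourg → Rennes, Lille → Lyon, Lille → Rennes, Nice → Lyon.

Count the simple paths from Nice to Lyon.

3

Nice→Lyon
Nice→Strasbourg→Lyon
Nice→Strasbourg→Rennes→Lille→Lyon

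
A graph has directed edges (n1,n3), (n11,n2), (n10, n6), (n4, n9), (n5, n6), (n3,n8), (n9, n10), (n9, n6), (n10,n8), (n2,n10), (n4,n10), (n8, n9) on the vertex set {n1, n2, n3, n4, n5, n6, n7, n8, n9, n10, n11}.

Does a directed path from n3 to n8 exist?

Explore from n3.
Distance 1: reach n8.
Found n8.

Yes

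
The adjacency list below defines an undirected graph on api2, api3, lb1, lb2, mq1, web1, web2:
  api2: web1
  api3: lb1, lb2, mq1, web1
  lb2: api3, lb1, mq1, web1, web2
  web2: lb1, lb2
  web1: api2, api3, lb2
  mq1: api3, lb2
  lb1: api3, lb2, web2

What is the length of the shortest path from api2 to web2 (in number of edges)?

Distance 0: api2.
Distance 1: web1.
Distance 2: api3, lb2.
Distance 3: lb1, mq1, web2 — contains web2.

3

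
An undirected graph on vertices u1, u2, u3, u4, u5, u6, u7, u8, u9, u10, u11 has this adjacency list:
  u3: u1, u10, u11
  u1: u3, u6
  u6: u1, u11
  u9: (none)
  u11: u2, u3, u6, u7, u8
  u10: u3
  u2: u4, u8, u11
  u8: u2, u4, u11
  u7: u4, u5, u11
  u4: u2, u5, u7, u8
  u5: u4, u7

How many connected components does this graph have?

2

From u1: component {u1, u2, u3, u4, u5, u6, u7, u8, u10, u11}.
From u9: component {u9}.
That's 2 components.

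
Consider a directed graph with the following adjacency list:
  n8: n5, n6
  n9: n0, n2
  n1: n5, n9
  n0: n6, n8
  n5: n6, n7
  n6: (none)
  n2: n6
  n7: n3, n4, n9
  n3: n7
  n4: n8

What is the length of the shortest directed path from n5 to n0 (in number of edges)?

Distance 0: n5.
Distance 1: n6, n7.
Distance 2: n3, n4, n9.
Distance 3: n0, n2, n8 — contains n0.

3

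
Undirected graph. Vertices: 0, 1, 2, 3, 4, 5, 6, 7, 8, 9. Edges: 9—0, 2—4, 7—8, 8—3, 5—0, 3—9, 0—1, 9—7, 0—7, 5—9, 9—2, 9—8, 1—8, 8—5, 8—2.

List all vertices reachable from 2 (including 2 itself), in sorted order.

Start at 2.
Its neighbours: 4, 8, 9.
Then their neighbours: 0, 1, 3, 5, 7.
Nothing further is reachable.

0, 1, 2, 3, 4, 5, 7, 8, 9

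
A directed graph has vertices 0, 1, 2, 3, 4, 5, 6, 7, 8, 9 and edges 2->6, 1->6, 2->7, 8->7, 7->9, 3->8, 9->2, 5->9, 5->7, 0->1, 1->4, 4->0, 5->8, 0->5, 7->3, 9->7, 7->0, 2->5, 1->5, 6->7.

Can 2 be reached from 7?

Explore from 7.
Distance 1: reach 0, 3, 9.
Distance 2: reach 1, 2, 5, 8.
Found 2.

Yes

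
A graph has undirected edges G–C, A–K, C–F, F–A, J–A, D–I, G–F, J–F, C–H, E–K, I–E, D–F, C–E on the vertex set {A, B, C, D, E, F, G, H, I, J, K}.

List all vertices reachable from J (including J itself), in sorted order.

Start at J.
Its neighbours: A, F.
Then their neighbours: C, D, G, K.
Then next layer: E, H, I.
Nothing further is reachable.

A, C, D, E, F, G, H, I, J, K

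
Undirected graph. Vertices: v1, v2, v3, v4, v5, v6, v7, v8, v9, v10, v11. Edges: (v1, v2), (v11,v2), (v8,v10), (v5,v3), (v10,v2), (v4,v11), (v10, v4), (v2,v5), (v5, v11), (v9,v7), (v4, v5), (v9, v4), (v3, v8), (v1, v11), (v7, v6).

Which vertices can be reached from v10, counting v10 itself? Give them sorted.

Start at v10.
Its neighbours: v2, v4, v8.
Then their neighbours: v1, v3, v5, v9, v11.
Then next layer: v7.
Then next layer: v6.
Every vertex is now reached.

v1, v2, v3, v4, v5, v6, v7, v8, v9, v10, v11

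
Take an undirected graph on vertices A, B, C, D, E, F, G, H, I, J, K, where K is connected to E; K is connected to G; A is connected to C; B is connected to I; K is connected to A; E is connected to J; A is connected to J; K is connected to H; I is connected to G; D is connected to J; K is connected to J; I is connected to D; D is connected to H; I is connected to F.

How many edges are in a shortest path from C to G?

Distance 0: C.
Distance 1: A.
Distance 2: J, K.
Distance 3: D, E, G, H — contains G.

3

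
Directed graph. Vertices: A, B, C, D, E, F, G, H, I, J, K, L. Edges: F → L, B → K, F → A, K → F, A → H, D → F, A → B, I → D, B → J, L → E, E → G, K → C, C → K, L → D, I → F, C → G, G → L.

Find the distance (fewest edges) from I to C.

5

Distance 0: I.
Distance 1: D, F.
Distance 2: A, L.
Distance 3: B, E, H.
Distance 4: G, J, K.
Distance 5: C — contains C.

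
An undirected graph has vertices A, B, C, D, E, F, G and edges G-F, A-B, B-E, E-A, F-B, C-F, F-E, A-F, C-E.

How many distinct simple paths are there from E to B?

E–A–B
E–A–F–B
E–B
E–C–F–A–B
E–C–F–B
E–F–A–B
E–F–B

7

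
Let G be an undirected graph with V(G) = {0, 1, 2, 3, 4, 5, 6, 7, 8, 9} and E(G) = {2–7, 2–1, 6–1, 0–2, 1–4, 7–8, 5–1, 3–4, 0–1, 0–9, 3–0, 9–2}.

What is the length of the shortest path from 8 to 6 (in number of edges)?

4

Distance 0: 8.
Distance 1: 7.
Distance 2: 2.
Distance 3: 0, 1, 9.
Distance 4: 3, 4, 5, 6 — contains 6.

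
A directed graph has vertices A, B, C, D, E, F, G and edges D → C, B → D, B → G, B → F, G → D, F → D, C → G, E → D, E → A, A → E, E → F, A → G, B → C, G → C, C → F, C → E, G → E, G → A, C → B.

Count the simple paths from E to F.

7

E→A→G→C→B→F
E→A→G→C→F
E→A→G→D→C→B→F
E→A→G→D→C→F
E→D→C→B→F
E→D→C→F
E→F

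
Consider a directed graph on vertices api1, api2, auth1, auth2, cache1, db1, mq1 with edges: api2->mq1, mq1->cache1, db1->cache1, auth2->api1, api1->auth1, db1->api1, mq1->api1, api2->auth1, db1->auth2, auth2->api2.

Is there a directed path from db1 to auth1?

Explore from db1.
Distance 1: reach api1, auth2, cache1.
Distance 2: reach api2, auth1.
Found auth1.

Yes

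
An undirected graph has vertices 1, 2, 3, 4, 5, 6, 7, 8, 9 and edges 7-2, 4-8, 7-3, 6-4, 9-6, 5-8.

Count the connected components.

From 1: component {1}.
From 2: component {2, 3, 7}.
From 4: component {4, 5, 6, 8, 9}.
That's 3 components.

3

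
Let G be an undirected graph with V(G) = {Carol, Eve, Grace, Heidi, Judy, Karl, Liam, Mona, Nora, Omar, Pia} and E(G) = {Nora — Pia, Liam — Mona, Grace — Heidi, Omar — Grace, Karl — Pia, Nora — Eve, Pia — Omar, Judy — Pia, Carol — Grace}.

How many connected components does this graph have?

From Carol: component {Carol, Eve, Grace, Heidi, Judy, Karl, Nora, Omar, Pia}.
From Liam: component {Liam, Mona}.
That's 2 components.

2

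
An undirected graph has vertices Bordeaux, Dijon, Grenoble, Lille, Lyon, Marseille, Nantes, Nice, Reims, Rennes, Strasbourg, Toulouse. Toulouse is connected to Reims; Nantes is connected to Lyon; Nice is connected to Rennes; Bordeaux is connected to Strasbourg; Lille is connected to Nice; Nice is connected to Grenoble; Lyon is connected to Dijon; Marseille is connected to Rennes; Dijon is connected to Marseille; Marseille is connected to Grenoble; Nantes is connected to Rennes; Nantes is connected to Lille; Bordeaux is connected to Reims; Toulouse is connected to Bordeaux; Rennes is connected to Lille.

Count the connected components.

From Bordeaux: component {Bordeaux, Reims, Strasbourg, Toulouse}.
From Dijon: component {Dijon, Grenoble, Lille, Lyon, Marseille, Nantes, Nice, Rennes}.
That's 2 components.

2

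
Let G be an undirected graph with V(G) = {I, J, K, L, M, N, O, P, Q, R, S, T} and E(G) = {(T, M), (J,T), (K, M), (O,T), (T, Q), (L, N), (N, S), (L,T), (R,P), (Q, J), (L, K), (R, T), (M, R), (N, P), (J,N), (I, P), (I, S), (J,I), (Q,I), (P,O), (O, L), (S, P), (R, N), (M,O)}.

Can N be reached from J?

Yes

Explore from J.
Distance 1: reach I, N, Q, T.
Found N.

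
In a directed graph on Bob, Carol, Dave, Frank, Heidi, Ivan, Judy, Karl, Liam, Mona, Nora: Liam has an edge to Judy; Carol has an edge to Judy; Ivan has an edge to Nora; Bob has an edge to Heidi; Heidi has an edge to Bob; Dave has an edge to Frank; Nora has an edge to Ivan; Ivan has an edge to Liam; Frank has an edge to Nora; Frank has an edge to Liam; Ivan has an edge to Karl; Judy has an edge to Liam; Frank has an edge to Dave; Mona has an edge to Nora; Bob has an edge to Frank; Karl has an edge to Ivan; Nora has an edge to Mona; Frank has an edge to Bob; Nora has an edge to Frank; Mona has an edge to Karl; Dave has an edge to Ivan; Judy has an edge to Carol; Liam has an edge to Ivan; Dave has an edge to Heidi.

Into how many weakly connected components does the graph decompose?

From Bob: component {Bob, Carol, Dave, Frank, Heidi, Ivan, Judy, Karl, Liam, Mona, Nora}.
That's 1 component.

1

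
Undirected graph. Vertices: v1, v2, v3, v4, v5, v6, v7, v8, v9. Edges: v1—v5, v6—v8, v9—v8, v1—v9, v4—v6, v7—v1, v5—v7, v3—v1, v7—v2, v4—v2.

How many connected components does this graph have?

1

From v1: component {v1, v2, v3, v4, v5, v6, v7, v8, v9}.
That's 1 component.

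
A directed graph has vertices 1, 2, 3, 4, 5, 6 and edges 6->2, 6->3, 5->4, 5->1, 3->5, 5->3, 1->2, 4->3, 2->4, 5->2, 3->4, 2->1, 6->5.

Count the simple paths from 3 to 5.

1

3→5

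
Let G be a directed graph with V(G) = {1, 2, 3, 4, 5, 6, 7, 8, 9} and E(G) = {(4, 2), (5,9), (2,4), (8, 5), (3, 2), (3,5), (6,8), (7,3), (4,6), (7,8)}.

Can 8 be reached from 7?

Yes

Explore from 7.
Distance 1: reach 3, 8.
Found 8.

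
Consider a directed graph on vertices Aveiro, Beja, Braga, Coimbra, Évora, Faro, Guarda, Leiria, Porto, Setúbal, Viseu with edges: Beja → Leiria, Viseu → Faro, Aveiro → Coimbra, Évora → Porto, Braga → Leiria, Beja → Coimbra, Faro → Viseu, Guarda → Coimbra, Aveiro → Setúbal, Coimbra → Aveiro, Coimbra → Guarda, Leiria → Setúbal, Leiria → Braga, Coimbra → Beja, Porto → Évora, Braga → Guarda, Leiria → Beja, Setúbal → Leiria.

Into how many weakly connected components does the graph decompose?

From Aveiro: component {Aveiro, Beja, Braga, Coimbra, Guarda, Leiria, Setúbal}.
From Évora: component {Évora, Porto}.
From Faro: component {Faro, Viseu}.
That's 3 components.

3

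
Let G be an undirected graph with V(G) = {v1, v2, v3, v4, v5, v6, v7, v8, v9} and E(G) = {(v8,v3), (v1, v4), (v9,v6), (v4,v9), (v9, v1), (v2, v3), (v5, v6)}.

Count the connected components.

3

From v1: component {v1, v4, v5, v6, v9}.
From v2: component {v2, v3, v8}.
From v7: component {v7}.
That's 3 components.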